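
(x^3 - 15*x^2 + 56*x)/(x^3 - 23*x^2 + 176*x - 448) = x/(x - 8)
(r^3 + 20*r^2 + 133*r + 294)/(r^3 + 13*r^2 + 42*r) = (r + 7)/r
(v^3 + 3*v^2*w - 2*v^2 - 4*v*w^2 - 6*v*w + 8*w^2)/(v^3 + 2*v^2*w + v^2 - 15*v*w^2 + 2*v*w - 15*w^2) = (v^3 + 3*v^2*w - 2*v^2 - 4*v*w^2 - 6*v*w + 8*w^2)/(v^3 + 2*v^2*w + v^2 - 15*v*w^2 + 2*v*w - 15*w^2)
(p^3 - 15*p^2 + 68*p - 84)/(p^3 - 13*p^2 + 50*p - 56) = (p - 6)/(p - 4)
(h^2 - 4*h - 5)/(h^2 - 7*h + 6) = (h^2 - 4*h - 5)/(h^2 - 7*h + 6)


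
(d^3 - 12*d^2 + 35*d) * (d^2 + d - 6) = d^5 - 11*d^4 + 17*d^3 + 107*d^2 - 210*d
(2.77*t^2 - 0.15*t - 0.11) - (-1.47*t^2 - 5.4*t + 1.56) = 4.24*t^2 + 5.25*t - 1.67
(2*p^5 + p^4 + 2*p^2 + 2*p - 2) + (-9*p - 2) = 2*p^5 + p^4 + 2*p^2 - 7*p - 4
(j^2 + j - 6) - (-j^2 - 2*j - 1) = 2*j^2 + 3*j - 5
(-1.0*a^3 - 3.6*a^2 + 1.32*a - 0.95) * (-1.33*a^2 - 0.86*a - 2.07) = 1.33*a^5 + 5.648*a^4 + 3.4104*a^3 + 7.5803*a^2 - 1.9154*a + 1.9665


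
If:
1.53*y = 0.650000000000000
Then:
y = 0.42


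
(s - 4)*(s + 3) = s^2 - s - 12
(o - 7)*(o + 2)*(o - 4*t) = o^3 - 4*o^2*t - 5*o^2 + 20*o*t - 14*o + 56*t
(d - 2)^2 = d^2 - 4*d + 4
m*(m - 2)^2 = m^3 - 4*m^2 + 4*m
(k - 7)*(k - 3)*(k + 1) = k^3 - 9*k^2 + 11*k + 21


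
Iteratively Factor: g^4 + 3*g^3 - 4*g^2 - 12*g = (g)*(g^3 + 3*g^2 - 4*g - 12) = g*(g + 3)*(g^2 - 4) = g*(g + 2)*(g + 3)*(g - 2)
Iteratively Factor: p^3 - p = (p + 1)*(p^2 - p) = (p - 1)*(p + 1)*(p)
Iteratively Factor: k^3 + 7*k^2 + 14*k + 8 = (k + 4)*(k^2 + 3*k + 2) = (k + 1)*(k + 4)*(k + 2)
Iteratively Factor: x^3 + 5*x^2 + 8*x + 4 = (x + 2)*(x^2 + 3*x + 2) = (x + 2)^2*(x + 1)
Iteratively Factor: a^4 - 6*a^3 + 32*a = (a - 4)*(a^3 - 2*a^2 - 8*a) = a*(a - 4)*(a^2 - 2*a - 8) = a*(a - 4)*(a + 2)*(a - 4)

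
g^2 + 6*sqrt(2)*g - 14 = (g - sqrt(2))*(g + 7*sqrt(2))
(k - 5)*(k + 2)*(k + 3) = k^3 - 19*k - 30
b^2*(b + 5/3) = b^3 + 5*b^2/3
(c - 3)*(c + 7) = c^2 + 4*c - 21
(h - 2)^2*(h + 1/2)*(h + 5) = h^4 + 3*h^3/2 - 31*h^2/2 + 12*h + 10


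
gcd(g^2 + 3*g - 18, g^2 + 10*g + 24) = g + 6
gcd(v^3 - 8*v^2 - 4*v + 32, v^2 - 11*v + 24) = v - 8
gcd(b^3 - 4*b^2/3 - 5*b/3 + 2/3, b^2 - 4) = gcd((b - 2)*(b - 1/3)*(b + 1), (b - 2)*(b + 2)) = b - 2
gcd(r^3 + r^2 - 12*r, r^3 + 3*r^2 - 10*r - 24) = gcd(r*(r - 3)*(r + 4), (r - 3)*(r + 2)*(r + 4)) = r^2 + r - 12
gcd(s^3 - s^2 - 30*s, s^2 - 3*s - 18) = s - 6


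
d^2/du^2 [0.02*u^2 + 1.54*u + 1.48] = 0.0400000000000000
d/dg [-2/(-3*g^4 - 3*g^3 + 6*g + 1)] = 6*(-4*g^3 - 3*g^2 + 2)/(3*g^4 + 3*g^3 - 6*g - 1)^2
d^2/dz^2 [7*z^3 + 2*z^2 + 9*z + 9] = 42*z + 4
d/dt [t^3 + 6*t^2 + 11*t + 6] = 3*t^2 + 12*t + 11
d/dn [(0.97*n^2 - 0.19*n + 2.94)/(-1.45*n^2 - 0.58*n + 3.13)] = (-0.8381*n^2 + 14.5982*n + 1.1105)/(2.1025*n^4 + 1.682*n^3 - 8.7406*n^2 - 3.6308*n + 9.7969)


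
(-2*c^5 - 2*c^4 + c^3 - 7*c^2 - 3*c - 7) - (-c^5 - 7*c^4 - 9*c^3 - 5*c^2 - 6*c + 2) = -c^5 + 5*c^4 + 10*c^3 - 2*c^2 + 3*c - 9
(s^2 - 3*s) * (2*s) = 2*s^3 - 6*s^2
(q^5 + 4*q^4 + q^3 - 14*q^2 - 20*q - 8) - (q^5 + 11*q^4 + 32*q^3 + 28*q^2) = -7*q^4 - 31*q^3 - 42*q^2 - 20*q - 8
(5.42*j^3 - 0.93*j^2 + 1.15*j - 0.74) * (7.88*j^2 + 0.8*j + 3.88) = 42.7096*j^5 - 2.9924*j^4 + 29.3476*j^3 - 8.5196*j^2 + 3.87*j - 2.8712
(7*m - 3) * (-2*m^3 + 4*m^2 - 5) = -14*m^4 + 34*m^3 - 12*m^2 - 35*m + 15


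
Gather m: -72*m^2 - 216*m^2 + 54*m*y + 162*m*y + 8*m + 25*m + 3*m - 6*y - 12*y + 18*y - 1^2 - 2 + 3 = -288*m^2 + m*(216*y + 36)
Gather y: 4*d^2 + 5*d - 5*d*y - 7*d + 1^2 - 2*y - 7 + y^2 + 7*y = 4*d^2 - 2*d + y^2 + y*(5 - 5*d) - 6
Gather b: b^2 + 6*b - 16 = b^2 + 6*b - 16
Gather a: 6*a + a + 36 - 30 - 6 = 7*a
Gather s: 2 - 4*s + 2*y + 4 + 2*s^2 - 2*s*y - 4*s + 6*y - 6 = 2*s^2 + s*(-2*y - 8) + 8*y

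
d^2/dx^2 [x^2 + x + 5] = 2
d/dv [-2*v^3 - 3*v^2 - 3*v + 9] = -6*v^2 - 6*v - 3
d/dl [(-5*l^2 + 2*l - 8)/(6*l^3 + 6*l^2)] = (5*l^3 - 4*l^2 + 22*l + 16)/(6*l^3*(l^2 + 2*l + 1))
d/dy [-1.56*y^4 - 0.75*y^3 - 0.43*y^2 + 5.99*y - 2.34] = -6.24*y^3 - 2.25*y^2 - 0.86*y + 5.99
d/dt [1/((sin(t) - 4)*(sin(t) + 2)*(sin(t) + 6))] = (-3*sin(t)^2 - 8*sin(t) + 20)*cos(t)/((sin(t) - 4)^2*(sin(t) + 2)^2*(sin(t) + 6)^2)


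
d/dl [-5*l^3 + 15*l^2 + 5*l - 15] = -15*l^2 + 30*l + 5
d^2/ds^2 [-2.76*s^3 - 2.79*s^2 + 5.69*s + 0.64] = -16.56*s - 5.58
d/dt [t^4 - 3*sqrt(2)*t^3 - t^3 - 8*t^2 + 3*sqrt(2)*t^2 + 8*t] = 4*t^3 - 9*sqrt(2)*t^2 - 3*t^2 - 16*t + 6*sqrt(2)*t + 8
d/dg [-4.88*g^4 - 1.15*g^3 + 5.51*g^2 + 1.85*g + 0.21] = -19.52*g^3 - 3.45*g^2 + 11.02*g + 1.85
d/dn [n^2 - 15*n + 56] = 2*n - 15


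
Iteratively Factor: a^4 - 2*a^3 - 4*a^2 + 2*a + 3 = (a - 1)*(a^3 - a^2 - 5*a - 3) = (a - 1)*(a + 1)*(a^2 - 2*a - 3) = (a - 1)*(a + 1)^2*(a - 3)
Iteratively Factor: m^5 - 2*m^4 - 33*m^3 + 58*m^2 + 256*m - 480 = (m - 2)*(m^4 - 33*m^2 - 8*m + 240) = (m - 2)*(m + 4)*(m^3 - 4*m^2 - 17*m + 60) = (m - 5)*(m - 2)*(m + 4)*(m^2 + m - 12) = (m - 5)*(m - 3)*(m - 2)*(m + 4)*(m + 4)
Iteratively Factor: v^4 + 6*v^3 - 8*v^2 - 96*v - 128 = (v - 4)*(v^3 + 10*v^2 + 32*v + 32) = (v - 4)*(v + 4)*(v^2 + 6*v + 8) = (v - 4)*(v + 2)*(v + 4)*(v + 4)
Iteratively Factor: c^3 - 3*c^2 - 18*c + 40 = (c - 2)*(c^2 - c - 20) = (c - 2)*(c + 4)*(c - 5)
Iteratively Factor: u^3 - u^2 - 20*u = (u + 4)*(u^2 - 5*u) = u*(u + 4)*(u - 5)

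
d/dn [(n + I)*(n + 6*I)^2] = (n + 6*I)*(3*n + 8*I)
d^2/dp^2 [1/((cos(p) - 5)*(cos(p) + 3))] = (-4*sin(p)^4 + 66*sin(p)^2 + 45*cos(p)/2 + 3*cos(3*p)/2 - 24)/((cos(p) - 5)^3*(cos(p) + 3)^3)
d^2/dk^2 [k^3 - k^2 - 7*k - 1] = 6*k - 2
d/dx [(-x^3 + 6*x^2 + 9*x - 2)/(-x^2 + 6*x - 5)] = (x^4 - 12*x^3 + 60*x^2 - 64*x - 33)/(x^4 - 12*x^3 + 46*x^2 - 60*x + 25)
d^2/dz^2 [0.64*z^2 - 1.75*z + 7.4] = 1.28000000000000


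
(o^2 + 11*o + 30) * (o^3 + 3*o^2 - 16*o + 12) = o^5 + 14*o^4 + 47*o^3 - 74*o^2 - 348*o + 360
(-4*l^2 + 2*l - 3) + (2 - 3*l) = -4*l^2 - l - 1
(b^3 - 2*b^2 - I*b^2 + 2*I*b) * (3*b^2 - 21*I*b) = 3*b^5 - 6*b^4 - 24*I*b^4 - 21*b^3 + 48*I*b^3 + 42*b^2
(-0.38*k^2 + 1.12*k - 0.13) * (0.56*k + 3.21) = -0.2128*k^3 - 0.5926*k^2 + 3.5224*k - 0.4173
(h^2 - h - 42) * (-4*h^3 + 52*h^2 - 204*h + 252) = -4*h^5 + 56*h^4 - 88*h^3 - 1728*h^2 + 8316*h - 10584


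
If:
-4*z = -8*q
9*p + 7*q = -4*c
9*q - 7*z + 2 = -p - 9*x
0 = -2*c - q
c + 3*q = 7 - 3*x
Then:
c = -207/235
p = -46/47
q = 414/235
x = 122/141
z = 828/235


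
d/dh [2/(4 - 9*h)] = 18/(9*h - 4)^2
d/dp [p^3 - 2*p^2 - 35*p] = 3*p^2 - 4*p - 35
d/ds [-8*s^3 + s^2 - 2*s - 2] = -24*s^2 + 2*s - 2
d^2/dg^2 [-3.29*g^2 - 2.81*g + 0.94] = -6.58000000000000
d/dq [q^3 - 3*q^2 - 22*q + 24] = 3*q^2 - 6*q - 22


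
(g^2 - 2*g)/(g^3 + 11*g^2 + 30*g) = (g - 2)/(g^2 + 11*g + 30)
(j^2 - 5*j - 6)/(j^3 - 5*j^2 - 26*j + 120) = (j + 1)/(j^2 + j - 20)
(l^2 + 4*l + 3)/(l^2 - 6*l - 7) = (l + 3)/(l - 7)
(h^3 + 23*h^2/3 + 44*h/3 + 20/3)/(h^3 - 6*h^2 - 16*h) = (3*h^2 + 17*h + 10)/(3*h*(h - 8))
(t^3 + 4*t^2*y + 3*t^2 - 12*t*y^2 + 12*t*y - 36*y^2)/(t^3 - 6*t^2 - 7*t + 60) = (t^2 + 4*t*y - 12*y^2)/(t^2 - 9*t + 20)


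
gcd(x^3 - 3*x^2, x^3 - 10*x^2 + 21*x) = x^2 - 3*x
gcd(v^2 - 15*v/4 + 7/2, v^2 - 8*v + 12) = v - 2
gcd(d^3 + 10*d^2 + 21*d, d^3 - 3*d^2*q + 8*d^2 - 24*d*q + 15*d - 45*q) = d + 3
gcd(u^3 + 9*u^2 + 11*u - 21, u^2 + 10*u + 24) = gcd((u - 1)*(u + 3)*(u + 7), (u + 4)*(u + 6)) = 1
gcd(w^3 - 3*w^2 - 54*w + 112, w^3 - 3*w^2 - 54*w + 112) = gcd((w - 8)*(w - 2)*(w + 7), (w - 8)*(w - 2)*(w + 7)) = w^3 - 3*w^2 - 54*w + 112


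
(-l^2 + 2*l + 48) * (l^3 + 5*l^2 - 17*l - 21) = -l^5 - 3*l^4 + 75*l^3 + 227*l^2 - 858*l - 1008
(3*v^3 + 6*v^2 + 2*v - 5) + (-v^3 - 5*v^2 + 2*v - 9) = 2*v^3 + v^2 + 4*v - 14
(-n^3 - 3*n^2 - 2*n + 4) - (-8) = -n^3 - 3*n^2 - 2*n + 12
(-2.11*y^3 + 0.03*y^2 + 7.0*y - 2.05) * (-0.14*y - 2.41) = 0.2954*y^4 + 5.0809*y^3 - 1.0523*y^2 - 16.583*y + 4.9405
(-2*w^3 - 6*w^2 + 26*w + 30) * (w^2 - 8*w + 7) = -2*w^5 + 10*w^4 + 60*w^3 - 220*w^2 - 58*w + 210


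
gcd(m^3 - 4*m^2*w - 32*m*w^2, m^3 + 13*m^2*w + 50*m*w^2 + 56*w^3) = m + 4*w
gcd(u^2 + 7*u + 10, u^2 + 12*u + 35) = u + 5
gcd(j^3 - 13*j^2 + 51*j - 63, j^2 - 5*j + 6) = j - 3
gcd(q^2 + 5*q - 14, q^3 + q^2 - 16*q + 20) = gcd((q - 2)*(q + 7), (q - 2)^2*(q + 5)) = q - 2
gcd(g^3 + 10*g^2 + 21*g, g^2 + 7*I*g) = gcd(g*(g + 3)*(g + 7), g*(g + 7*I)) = g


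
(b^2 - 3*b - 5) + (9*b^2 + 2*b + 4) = 10*b^2 - b - 1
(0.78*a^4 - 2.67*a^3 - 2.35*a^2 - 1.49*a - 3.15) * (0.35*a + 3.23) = 0.273*a^5 + 1.5849*a^4 - 9.4466*a^3 - 8.112*a^2 - 5.9152*a - 10.1745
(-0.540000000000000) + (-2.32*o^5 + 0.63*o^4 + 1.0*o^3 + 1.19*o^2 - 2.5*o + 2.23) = -2.32*o^5 + 0.63*o^4 + 1.0*o^3 + 1.19*o^2 - 2.5*o + 1.69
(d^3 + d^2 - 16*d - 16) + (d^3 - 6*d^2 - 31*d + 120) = 2*d^3 - 5*d^2 - 47*d + 104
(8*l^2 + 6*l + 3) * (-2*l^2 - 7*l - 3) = -16*l^4 - 68*l^3 - 72*l^2 - 39*l - 9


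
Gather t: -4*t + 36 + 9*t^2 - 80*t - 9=9*t^2 - 84*t + 27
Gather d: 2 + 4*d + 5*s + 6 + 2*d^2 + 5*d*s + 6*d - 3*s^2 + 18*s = 2*d^2 + d*(5*s + 10) - 3*s^2 + 23*s + 8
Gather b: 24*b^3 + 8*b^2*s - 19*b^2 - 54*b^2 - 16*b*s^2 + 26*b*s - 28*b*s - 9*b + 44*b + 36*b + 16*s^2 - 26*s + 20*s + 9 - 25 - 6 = 24*b^3 + b^2*(8*s - 73) + b*(-16*s^2 - 2*s + 71) + 16*s^2 - 6*s - 22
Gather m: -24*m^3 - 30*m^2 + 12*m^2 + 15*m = -24*m^3 - 18*m^2 + 15*m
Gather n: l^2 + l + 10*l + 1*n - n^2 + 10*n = l^2 + 11*l - n^2 + 11*n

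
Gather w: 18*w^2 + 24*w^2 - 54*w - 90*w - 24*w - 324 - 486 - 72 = 42*w^2 - 168*w - 882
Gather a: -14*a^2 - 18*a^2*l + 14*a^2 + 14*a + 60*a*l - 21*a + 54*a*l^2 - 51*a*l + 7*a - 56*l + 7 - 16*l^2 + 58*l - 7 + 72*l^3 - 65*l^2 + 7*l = -18*a^2*l + a*(54*l^2 + 9*l) + 72*l^3 - 81*l^2 + 9*l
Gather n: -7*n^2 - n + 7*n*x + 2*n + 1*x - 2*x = -7*n^2 + n*(7*x + 1) - x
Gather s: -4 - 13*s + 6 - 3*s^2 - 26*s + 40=-3*s^2 - 39*s + 42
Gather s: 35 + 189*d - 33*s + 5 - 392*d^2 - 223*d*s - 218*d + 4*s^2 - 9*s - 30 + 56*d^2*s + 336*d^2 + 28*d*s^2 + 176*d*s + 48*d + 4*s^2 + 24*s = -56*d^2 + 19*d + s^2*(28*d + 8) + s*(56*d^2 - 47*d - 18) + 10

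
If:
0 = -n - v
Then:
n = -v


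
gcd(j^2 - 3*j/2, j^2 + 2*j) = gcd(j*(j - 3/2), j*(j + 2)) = j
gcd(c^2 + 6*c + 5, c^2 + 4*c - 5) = c + 5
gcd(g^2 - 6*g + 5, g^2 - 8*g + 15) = g - 5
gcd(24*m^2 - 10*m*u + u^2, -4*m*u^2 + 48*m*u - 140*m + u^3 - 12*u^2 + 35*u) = -4*m + u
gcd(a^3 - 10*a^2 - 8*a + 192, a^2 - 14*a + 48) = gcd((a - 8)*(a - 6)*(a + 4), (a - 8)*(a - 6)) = a^2 - 14*a + 48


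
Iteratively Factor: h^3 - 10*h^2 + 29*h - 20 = (h - 4)*(h^2 - 6*h + 5) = (h - 5)*(h - 4)*(h - 1)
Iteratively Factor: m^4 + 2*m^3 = (m)*(m^3 + 2*m^2) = m*(m + 2)*(m^2) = m^2*(m + 2)*(m)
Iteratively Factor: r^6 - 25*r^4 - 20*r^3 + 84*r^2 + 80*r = (r - 5)*(r^5 + 5*r^4 - 20*r^2 - 16*r) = (r - 5)*(r - 2)*(r^4 + 7*r^3 + 14*r^2 + 8*r) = (r - 5)*(r - 2)*(r + 4)*(r^3 + 3*r^2 + 2*r) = r*(r - 5)*(r - 2)*(r + 4)*(r^2 + 3*r + 2) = r*(r - 5)*(r - 2)*(r + 2)*(r + 4)*(r + 1)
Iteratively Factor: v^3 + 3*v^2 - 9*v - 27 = (v - 3)*(v^2 + 6*v + 9) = (v - 3)*(v + 3)*(v + 3)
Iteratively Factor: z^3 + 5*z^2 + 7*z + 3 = (z + 3)*(z^2 + 2*z + 1) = (z + 1)*(z + 3)*(z + 1)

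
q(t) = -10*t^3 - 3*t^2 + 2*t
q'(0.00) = 2.00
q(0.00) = 0.00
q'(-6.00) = -1042.00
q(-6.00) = 2040.00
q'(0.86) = -25.35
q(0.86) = -6.86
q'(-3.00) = -250.00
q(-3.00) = 237.00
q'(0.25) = -1.38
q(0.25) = 0.16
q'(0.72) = -17.87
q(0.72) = -3.85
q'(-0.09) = 2.30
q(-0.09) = -0.20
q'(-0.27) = 1.43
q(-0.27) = -0.56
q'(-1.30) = -40.90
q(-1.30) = 14.30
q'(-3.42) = -328.37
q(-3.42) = 358.09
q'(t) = -30*t^2 - 6*t + 2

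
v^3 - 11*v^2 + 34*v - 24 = (v - 6)*(v - 4)*(v - 1)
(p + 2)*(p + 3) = p^2 + 5*p + 6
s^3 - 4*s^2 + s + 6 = (s - 3)*(s - 2)*(s + 1)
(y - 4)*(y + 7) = y^2 + 3*y - 28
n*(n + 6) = n^2 + 6*n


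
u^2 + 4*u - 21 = (u - 3)*(u + 7)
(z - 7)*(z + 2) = z^2 - 5*z - 14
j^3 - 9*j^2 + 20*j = j*(j - 5)*(j - 4)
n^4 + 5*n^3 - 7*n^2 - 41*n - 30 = (n - 3)*(n + 1)*(n + 2)*(n + 5)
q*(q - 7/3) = q^2 - 7*q/3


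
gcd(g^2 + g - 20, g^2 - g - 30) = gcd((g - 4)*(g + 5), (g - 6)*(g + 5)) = g + 5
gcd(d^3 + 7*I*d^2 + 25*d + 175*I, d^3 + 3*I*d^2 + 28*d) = d + 7*I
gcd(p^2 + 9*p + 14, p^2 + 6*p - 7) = p + 7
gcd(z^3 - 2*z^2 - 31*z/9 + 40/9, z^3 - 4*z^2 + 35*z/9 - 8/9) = z^2 - 11*z/3 + 8/3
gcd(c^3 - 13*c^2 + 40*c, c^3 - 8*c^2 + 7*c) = c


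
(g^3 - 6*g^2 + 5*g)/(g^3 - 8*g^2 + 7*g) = (g - 5)/(g - 7)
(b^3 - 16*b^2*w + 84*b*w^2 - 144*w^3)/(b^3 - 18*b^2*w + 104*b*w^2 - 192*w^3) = (-b + 6*w)/(-b + 8*w)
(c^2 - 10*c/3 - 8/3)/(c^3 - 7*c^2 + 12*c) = (c + 2/3)/(c*(c - 3))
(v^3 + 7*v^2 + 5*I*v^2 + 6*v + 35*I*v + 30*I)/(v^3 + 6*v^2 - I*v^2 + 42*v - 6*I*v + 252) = (v^2 + v*(1 + 5*I) + 5*I)/(v^2 - I*v + 42)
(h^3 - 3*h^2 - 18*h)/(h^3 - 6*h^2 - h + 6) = h*(h + 3)/(h^2 - 1)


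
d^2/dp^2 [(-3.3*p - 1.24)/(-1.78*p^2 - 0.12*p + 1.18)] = ((3.3*p + 1.24)*(3.56*p + 0.12)*(7.12*p + 0.24) - (35.244*p + 5.2064)*(1.78*p^2 + 0.12*p - 1.18))/(1.78*p^2 + 0.12*p - 1.18)^3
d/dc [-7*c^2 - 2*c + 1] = -14*c - 2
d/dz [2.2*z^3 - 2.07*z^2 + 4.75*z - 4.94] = 6.6*z^2 - 4.14*z + 4.75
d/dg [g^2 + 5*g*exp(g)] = 5*g*exp(g) + 2*g + 5*exp(g)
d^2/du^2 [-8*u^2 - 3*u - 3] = -16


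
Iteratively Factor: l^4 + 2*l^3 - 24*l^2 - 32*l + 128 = (l - 4)*(l^3 + 6*l^2 - 32) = (l - 4)*(l + 4)*(l^2 + 2*l - 8) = (l - 4)*(l - 2)*(l + 4)*(l + 4)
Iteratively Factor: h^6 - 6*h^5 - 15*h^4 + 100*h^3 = (h)*(h^5 - 6*h^4 - 15*h^3 + 100*h^2) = h^2*(h^4 - 6*h^3 - 15*h^2 + 100*h) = h^2*(h + 4)*(h^3 - 10*h^2 + 25*h) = h^2*(h - 5)*(h + 4)*(h^2 - 5*h) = h^3*(h - 5)*(h + 4)*(h - 5)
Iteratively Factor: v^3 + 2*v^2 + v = (v + 1)*(v^2 + v) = v*(v + 1)*(v + 1)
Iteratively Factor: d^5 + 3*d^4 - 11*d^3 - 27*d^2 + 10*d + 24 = (d - 1)*(d^4 + 4*d^3 - 7*d^2 - 34*d - 24) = (d - 1)*(d + 1)*(d^3 + 3*d^2 - 10*d - 24) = (d - 3)*(d - 1)*(d + 1)*(d^2 + 6*d + 8) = (d - 3)*(d - 1)*(d + 1)*(d + 4)*(d + 2)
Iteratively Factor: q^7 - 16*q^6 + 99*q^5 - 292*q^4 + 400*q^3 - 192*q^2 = (q - 1)*(q^6 - 15*q^5 + 84*q^4 - 208*q^3 + 192*q^2) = (q - 4)*(q - 1)*(q^5 - 11*q^4 + 40*q^3 - 48*q^2) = q*(q - 4)*(q - 1)*(q^4 - 11*q^3 + 40*q^2 - 48*q) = q*(q - 4)*(q - 3)*(q - 1)*(q^3 - 8*q^2 + 16*q) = q*(q - 4)^2*(q - 3)*(q - 1)*(q^2 - 4*q) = q*(q - 4)^3*(q - 3)*(q - 1)*(q)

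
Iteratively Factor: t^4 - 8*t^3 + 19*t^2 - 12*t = (t - 3)*(t^3 - 5*t^2 + 4*t) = t*(t - 3)*(t^2 - 5*t + 4) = t*(t - 3)*(t - 1)*(t - 4)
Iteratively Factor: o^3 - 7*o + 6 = (o - 2)*(o^2 + 2*o - 3) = (o - 2)*(o + 3)*(o - 1)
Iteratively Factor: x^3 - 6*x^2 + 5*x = (x)*(x^2 - 6*x + 5) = x*(x - 1)*(x - 5)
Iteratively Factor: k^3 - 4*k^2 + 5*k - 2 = (k - 1)*(k^2 - 3*k + 2) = (k - 2)*(k - 1)*(k - 1)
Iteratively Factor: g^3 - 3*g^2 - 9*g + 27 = (g - 3)*(g^2 - 9) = (g - 3)*(g + 3)*(g - 3)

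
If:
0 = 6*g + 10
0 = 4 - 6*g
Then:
No Solution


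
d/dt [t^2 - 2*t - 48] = 2*t - 2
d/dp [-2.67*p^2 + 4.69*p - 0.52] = 4.69 - 5.34*p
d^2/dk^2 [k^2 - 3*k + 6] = 2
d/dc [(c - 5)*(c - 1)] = 2*c - 6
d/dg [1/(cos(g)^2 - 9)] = 2*sin(g)*cos(g)/(cos(g)^2 - 9)^2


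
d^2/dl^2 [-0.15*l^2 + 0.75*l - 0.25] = -0.300000000000000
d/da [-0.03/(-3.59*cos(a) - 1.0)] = 0.1077*sin(a)/(3.59*cos(a) + 1.0)^2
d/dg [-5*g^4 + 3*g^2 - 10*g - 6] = -20*g^3 + 6*g - 10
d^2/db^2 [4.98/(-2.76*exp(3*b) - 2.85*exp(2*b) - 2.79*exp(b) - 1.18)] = (-4.98*(8.28*exp(2*b) + 5.7*exp(b) + 2.79)*(16.56*exp(2*b) + 11.4*exp(b) + 5.58)*exp(b) + (123.7032*exp(2*b) + 56.772*exp(b) + 13.8942)*(2.76*exp(3*b) + 2.85*exp(2*b) + 2.79*exp(b) + 1.18))*exp(b)/(2.76*exp(3*b) + 2.85*exp(2*b) + 2.79*exp(b) + 1.18)^3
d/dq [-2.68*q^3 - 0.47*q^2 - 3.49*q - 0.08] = -8.04*q^2 - 0.94*q - 3.49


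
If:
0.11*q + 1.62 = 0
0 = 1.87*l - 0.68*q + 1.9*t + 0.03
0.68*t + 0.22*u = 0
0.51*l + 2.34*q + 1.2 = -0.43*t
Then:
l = 409.44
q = -14.73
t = -408.26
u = 1261.90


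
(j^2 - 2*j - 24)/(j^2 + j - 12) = (j - 6)/(j - 3)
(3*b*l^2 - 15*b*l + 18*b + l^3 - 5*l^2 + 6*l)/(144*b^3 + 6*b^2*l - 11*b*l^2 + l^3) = (l^2 - 5*l + 6)/(48*b^2 - 14*b*l + l^2)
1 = 1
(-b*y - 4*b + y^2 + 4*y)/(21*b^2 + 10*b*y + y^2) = (-b*y - 4*b + y^2 + 4*y)/(21*b^2 + 10*b*y + y^2)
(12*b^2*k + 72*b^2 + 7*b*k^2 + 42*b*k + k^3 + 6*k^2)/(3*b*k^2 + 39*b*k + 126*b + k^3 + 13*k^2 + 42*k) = (4*b + k)/(k + 7)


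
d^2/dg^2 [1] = 0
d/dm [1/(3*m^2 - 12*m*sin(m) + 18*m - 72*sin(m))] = 2*(2*m*cos(m) - m + 2*sin(m) + 12*cos(m) - 3)/(3*(m + 6)^2*(m - 4*sin(m))^2)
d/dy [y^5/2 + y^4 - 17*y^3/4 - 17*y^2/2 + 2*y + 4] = 5*y^4/2 + 4*y^3 - 51*y^2/4 - 17*y + 2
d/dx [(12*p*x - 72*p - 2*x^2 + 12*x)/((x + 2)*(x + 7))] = 2*(-6*p*x^2 + 72*p*x + 408*p - 15*x^2 - 28*x + 84)/(x^4 + 18*x^3 + 109*x^2 + 252*x + 196)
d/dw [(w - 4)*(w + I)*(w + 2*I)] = 3*w^2 + w*(-8 + 6*I) - 2 - 12*I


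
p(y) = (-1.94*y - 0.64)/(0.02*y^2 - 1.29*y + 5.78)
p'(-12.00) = -0.01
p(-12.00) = 0.94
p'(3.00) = -2.66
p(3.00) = -3.09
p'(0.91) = -0.56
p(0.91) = -0.52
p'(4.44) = -55.94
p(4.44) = -20.72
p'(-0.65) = -0.27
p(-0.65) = 0.09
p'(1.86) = -1.00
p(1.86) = -1.23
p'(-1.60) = -0.19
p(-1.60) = 0.31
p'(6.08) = -5.96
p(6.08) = 9.39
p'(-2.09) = -0.16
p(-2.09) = 0.40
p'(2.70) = -1.96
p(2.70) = -2.41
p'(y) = (1.29 - 0.04*y)*(-1.94*y - 0.64)/(0.02*y^2 - 1.29*y + 5.78)^2 - 1.94/(0.02*y^2 - 1.29*y + 5.78)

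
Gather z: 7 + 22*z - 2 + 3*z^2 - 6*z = 3*z^2 + 16*z + 5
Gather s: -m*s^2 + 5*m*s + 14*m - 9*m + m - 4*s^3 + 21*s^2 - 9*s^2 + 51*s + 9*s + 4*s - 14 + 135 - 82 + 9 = 6*m - 4*s^3 + s^2*(12 - m) + s*(5*m + 64) + 48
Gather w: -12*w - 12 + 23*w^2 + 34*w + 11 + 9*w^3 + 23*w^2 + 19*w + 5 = 9*w^3 + 46*w^2 + 41*w + 4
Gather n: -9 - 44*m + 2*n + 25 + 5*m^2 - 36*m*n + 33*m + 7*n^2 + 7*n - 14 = 5*m^2 - 11*m + 7*n^2 + n*(9 - 36*m) + 2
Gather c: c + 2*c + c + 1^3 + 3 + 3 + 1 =4*c + 8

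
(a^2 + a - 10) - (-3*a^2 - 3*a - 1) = 4*a^2 + 4*a - 9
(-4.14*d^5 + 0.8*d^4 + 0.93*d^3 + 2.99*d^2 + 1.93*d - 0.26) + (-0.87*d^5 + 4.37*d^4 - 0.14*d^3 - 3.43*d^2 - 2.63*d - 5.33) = -5.01*d^5 + 5.17*d^4 + 0.79*d^3 - 0.44*d^2 - 0.7*d - 5.59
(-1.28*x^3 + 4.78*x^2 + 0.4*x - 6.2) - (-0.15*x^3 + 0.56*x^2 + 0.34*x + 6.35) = -1.13*x^3 + 4.22*x^2 + 0.06*x - 12.55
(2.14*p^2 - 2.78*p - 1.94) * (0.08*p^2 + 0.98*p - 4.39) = 0.1712*p^4 + 1.8748*p^3 - 12.2742*p^2 + 10.303*p + 8.5166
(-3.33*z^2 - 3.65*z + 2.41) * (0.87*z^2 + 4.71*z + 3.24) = -2.8971*z^4 - 18.8598*z^3 - 25.884*z^2 - 0.4749*z + 7.8084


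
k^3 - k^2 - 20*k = k*(k - 5)*(k + 4)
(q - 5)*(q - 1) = q^2 - 6*q + 5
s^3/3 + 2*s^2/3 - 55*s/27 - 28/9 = (s/3 + 1)*(s - 7/3)*(s + 4/3)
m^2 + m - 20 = (m - 4)*(m + 5)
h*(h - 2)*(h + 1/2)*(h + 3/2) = h^4 - 13*h^2/4 - 3*h/2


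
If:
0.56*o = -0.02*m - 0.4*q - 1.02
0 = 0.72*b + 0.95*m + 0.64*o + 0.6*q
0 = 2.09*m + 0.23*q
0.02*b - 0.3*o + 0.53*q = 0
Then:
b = 1.66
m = 0.09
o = -1.27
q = -0.78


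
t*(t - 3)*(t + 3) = t^3 - 9*t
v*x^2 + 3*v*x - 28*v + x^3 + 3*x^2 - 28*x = (v + x)*(x - 4)*(x + 7)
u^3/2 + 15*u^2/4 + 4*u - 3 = (u/2 + 1)*(u - 1/2)*(u + 6)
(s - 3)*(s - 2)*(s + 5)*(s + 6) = s^4 + 6*s^3 - 19*s^2 - 84*s + 180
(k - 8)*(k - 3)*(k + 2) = k^3 - 9*k^2 + 2*k + 48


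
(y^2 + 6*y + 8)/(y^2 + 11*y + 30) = (y^2 + 6*y + 8)/(y^2 + 11*y + 30)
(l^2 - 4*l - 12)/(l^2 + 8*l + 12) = (l - 6)/(l + 6)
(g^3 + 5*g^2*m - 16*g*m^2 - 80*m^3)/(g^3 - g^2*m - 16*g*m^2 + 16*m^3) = (g + 5*m)/(g - m)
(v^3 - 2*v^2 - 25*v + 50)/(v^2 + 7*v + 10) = (v^2 - 7*v + 10)/(v + 2)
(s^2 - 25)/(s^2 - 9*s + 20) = (s + 5)/(s - 4)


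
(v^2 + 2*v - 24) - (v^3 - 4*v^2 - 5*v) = -v^3 + 5*v^2 + 7*v - 24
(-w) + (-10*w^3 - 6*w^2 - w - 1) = -10*w^3 - 6*w^2 - 2*w - 1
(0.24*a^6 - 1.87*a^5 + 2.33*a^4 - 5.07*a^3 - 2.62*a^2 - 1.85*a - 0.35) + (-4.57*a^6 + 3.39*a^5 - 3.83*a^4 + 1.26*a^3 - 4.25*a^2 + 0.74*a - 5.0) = -4.33*a^6 + 1.52*a^5 - 1.5*a^4 - 3.81*a^3 - 6.87*a^2 - 1.11*a - 5.35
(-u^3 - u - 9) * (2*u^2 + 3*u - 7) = -2*u^5 - 3*u^4 + 5*u^3 - 21*u^2 - 20*u + 63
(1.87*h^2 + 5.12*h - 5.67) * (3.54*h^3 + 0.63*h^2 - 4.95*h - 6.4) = 6.6198*h^5 + 19.3029*h^4 - 26.1027*h^3 - 40.8841*h^2 - 4.7015*h + 36.288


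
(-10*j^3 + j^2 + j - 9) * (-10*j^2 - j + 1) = 100*j^5 - 21*j^3 + 90*j^2 + 10*j - 9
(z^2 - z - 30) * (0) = 0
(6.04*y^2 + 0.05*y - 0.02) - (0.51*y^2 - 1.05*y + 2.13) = 5.53*y^2 + 1.1*y - 2.15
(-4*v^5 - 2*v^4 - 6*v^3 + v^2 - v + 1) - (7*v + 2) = -4*v^5 - 2*v^4 - 6*v^3 + v^2 - 8*v - 1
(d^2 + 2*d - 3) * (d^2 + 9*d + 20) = d^4 + 11*d^3 + 35*d^2 + 13*d - 60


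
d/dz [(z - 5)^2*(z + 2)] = (z - 5)*(3*z - 1)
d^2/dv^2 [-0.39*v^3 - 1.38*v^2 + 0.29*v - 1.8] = -2.34*v - 2.76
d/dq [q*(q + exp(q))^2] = (q + exp(q))*(2*q*(exp(q) + 1) + q + exp(q))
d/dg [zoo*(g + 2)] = zoo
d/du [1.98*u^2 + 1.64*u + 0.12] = 3.96*u + 1.64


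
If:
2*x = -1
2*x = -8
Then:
No Solution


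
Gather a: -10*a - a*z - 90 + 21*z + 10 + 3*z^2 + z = a*(-z - 10) + 3*z^2 + 22*z - 80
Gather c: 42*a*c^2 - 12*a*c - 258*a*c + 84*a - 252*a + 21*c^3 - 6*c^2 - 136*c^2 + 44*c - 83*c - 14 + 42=-168*a + 21*c^3 + c^2*(42*a - 142) + c*(-270*a - 39) + 28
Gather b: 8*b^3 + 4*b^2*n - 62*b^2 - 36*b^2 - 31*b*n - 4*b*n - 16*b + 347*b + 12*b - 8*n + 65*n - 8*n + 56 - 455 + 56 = 8*b^3 + b^2*(4*n - 98) + b*(343 - 35*n) + 49*n - 343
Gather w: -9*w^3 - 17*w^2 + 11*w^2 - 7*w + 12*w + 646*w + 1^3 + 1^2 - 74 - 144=-9*w^3 - 6*w^2 + 651*w - 216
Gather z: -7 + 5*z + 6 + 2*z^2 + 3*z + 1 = 2*z^2 + 8*z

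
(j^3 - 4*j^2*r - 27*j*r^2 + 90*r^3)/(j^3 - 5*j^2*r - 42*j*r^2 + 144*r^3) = (-j^2 + j*r + 30*r^2)/(-j^2 + 2*j*r + 48*r^2)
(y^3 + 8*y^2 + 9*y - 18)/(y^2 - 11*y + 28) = (y^3 + 8*y^2 + 9*y - 18)/(y^2 - 11*y + 28)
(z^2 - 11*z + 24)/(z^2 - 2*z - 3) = (z - 8)/(z + 1)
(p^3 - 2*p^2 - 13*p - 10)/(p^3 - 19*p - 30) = (p + 1)/(p + 3)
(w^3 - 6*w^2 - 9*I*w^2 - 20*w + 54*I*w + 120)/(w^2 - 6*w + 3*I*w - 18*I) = (w^2 - 9*I*w - 20)/(w + 3*I)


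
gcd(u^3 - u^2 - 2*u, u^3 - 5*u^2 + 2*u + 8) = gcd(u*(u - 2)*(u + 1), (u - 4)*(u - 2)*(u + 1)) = u^2 - u - 2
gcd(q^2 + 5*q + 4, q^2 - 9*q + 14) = 1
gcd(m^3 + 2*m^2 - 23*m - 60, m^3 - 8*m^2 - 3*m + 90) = m^2 - 2*m - 15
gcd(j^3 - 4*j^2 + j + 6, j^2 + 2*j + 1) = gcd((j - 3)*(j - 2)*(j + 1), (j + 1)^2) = j + 1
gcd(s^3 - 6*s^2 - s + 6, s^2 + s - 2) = s - 1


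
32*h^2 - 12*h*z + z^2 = (-8*h + z)*(-4*h + z)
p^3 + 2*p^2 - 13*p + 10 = (p - 2)*(p - 1)*(p + 5)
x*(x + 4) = x^2 + 4*x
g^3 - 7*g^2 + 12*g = g*(g - 4)*(g - 3)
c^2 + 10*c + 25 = (c + 5)^2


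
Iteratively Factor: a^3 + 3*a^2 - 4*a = (a - 1)*(a^2 + 4*a) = a*(a - 1)*(a + 4)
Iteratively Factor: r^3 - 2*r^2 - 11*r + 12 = (r - 1)*(r^2 - r - 12) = (r - 1)*(r + 3)*(r - 4)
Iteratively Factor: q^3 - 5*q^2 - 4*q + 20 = (q - 5)*(q^2 - 4) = (q - 5)*(q - 2)*(q + 2)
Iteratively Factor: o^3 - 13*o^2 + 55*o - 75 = (o - 5)*(o^2 - 8*o + 15) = (o - 5)^2*(o - 3)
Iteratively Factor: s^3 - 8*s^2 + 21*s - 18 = (s - 3)*(s^2 - 5*s + 6) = (s - 3)*(s - 2)*(s - 3)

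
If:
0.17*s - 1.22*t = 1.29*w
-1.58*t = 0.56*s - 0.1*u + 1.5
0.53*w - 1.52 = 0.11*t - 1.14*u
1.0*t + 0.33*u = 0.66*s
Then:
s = -0.55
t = -0.69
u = 1.00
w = 0.58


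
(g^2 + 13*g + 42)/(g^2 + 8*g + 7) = (g + 6)/(g + 1)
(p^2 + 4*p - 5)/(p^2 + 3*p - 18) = (p^2 + 4*p - 5)/(p^2 + 3*p - 18)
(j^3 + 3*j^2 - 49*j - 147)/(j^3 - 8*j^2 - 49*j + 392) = (j + 3)/(j - 8)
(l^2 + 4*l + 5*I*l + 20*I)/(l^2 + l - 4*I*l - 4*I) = (l^2 + l*(4 + 5*I) + 20*I)/(l^2 + l*(1 - 4*I) - 4*I)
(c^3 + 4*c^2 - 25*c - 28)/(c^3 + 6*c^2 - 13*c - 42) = (c^2 - 3*c - 4)/(c^2 - c - 6)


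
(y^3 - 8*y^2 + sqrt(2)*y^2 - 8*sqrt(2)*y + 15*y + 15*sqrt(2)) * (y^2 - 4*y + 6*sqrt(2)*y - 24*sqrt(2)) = y^5 - 12*y^4 + 7*sqrt(2)*y^4 - 84*sqrt(2)*y^3 + 59*y^3 - 204*y^2 + 329*sqrt(2)*y^2 - 420*sqrt(2)*y + 564*y - 720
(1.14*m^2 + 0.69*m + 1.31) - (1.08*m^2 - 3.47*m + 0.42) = 0.0599999999999998*m^2 + 4.16*m + 0.89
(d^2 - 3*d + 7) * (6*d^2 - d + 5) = 6*d^4 - 19*d^3 + 50*d^2 - 22*d + 35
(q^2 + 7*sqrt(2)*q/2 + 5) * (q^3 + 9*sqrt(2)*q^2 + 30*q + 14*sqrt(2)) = q^5 + 25*sqrt(2)*q^4/2 + 98*q^3 + 164*sqrt(2)*q^2 + 248*q + 70*sqrt(2)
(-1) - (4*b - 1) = -4*b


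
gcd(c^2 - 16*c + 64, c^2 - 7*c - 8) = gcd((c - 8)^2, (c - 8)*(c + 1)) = c - 8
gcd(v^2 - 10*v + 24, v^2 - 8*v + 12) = v - 6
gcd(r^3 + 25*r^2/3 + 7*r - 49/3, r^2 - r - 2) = 1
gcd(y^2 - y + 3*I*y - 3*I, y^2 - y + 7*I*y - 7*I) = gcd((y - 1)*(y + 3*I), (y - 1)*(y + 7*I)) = y - 1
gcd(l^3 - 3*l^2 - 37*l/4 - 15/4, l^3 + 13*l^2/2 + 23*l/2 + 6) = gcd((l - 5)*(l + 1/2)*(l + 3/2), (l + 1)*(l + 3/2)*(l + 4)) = l + 3/2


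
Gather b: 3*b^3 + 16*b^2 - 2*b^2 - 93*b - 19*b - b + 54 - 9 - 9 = 3*b^3 + 14*b^2 - 113*b + 36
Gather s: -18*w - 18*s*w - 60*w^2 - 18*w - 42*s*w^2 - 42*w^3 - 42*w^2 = s*(-42*w^2 - 18*w) - 42*w^3 - 102*w^2 - 36*w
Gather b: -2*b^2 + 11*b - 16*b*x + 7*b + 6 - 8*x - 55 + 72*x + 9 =-2*b^2 + b*(18 - 16*x) + 64*x - 40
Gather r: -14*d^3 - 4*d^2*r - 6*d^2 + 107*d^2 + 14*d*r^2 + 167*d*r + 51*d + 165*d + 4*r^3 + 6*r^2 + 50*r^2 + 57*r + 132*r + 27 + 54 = -14*d^3 + 101*d^2 + 216*d + 4*r^3 + r^2*(14*d + 56) + r*(-4*d^2 + 167*d + 189) + 81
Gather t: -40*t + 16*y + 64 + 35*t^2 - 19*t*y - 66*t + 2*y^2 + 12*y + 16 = 35*t^2 + t*(-19*y - 106) + 2*y^2 + 28*y + 80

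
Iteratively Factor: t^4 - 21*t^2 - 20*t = (t + 4)*(t^3 - 4*t^2 - 5*t) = t*(t + 4)*(t^2 - 4*t - 5) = t*(t + 1)*(t + 4)*(t - 5)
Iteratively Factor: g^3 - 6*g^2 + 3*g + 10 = (g - 2)*(g^2 - 4*g - 5) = (g - 5)*(g - 2)*(g + 1)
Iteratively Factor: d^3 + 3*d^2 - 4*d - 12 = (d - 2)*(d^2 + 5*d + 6) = (d - 2)*(d + 2)*(d + 3)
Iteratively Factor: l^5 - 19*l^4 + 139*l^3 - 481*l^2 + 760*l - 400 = (l - 5)*(l^4 - 14*l^3 + 69*l^2 - 136*l + 80) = (l - 5)^2*(l^3 - 9*l^2 + 24*l - 16) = (l - 5)^2*(l - 4)*(l^2 - 5*l + 4) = (l - 5)^2*(l - 4)*(l - 1)*(l - 4)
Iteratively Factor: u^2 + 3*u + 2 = (u + 2)*(u + 1)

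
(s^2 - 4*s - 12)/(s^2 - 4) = (s - 6)/(s - 2)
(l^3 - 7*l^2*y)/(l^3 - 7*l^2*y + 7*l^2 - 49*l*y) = l/(l + 7)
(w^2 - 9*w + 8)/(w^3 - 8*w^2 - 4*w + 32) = (w - 1)/(w^2 - 4)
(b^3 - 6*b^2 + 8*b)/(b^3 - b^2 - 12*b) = (b - 2)/(b + 3)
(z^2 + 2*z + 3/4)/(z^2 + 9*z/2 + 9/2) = (z + 1/2)/(z + 3)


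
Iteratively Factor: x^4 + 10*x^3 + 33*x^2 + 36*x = (x)*(x^3 + 10*x^2 + 33*x + 36) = x*(x + 3)*(x^2 + 7*x + 12) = x*(x + 3)*(x + 4)*(x + 3)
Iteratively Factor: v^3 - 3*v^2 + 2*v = (v)*(v^2 - 3*v + 2) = v*(v - 1)*(v - 2)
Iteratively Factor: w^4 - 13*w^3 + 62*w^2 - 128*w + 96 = (w - 3)*(w^3 - 10*w^2 + 32*w - 32) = (w - 4)*(w - 3)*(w^2 - 6*w + 8) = (w - 4)^2*(w - 3)*(w - 2)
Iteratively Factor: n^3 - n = (n - 1)*(n^2 + n) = (n - 1)*(n + 1)*(n)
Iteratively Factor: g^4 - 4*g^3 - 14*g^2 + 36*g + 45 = (g + 3)*(g^3 - 7*g^2 + 7*g + 15) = (g - 5)*(g + 3)*(g^2 - 2*g - 3) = (g - 5)*(g - 3)*(g + 3)*(g + 1)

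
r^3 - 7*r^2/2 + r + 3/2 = (r - 3)*(r - 1)*(r + 1/2)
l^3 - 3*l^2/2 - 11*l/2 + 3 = (l - 3)*(l - 1/2)*(l + 2)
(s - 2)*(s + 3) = s^2 + s - 6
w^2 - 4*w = w*(w - 4)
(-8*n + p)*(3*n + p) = -24*n^2 - 5*n*p + p^2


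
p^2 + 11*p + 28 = (p + 4)*(p + 7)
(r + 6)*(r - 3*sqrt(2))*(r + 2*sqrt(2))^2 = r^4 + sqrt(2)*r^3 + 6*r^3 - 16*r^2 + 6*sqrt(2)*r^2 - 96*r - 24*sqrt(2)*r - 144*sqrt(2)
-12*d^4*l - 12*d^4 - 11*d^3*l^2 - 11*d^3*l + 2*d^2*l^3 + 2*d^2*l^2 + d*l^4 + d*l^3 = (-3*d + l)*(d + l)*(4*d + l)*(d*l + d)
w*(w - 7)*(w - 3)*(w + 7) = w^4 - 3*w^3 - 49*w^2 + 147*w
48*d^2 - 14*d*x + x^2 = (-8*d + x)*(-6*d + x)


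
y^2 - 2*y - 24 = (y - 6)*(y + 4)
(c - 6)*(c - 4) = c^2 - 10*c + 24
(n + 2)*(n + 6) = n^2 + 8*n + 12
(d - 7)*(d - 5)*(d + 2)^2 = d^4 - 8*d^3 - 9*d^2 + 92*d + 140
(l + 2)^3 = l^3 + 6*l^2 + 12*l + 8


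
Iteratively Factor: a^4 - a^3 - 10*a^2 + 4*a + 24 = (a - 2)*(a^3 + a^2 - 8*a - 12) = (a - 2)*(a + 2)*(a^2 - a - 6) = (a - 2)*(a + 2)^2*(a - 3)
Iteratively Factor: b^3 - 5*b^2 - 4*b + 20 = (b - 2)*(b^2 - 3*b - 10) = (b - 2)*(b + 2)*(b - 5)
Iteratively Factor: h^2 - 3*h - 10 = (h + 2)*(h - 5)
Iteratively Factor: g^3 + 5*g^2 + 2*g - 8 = (g + 4)*(g^2 + g - 2) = (g - 1)*(g + 4)*(g + 2)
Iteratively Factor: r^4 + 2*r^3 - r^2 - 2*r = (r + 2)*(r^3 - r) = (r - 1)*(r + 2)*(r^2 + r) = r*(r - 1)*(r + 2)*(r + 1)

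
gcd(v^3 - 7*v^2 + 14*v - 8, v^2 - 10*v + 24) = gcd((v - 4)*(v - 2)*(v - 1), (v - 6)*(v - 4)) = v - 4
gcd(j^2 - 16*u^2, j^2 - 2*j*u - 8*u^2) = -j + 4*u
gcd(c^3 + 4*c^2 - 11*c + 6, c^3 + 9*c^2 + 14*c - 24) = c^2 + 5*c - 6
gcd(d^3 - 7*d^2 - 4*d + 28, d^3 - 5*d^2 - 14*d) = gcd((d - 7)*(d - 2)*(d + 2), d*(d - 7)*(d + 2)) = d^2 - 5*d - 14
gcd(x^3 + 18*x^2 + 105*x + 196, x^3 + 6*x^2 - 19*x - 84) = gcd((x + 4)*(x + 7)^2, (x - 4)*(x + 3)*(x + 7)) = x + 7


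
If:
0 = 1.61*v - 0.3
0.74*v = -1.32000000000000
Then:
No Solution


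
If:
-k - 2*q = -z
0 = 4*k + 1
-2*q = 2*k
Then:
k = -1/4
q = 1/4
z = 1/4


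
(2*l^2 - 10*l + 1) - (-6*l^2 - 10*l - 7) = 8*l^2 + 8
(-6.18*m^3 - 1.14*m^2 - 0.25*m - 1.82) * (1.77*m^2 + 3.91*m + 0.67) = -10.9386*m^5 - 26.1816*m^4 - 9.0405*m^3 - 4.9627*m^2 - 7.2837*m - 1.2194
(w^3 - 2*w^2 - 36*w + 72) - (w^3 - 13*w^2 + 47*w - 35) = 11*w^2 - 83*w + 107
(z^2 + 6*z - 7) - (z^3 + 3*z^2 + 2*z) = -z^3 - 2*z^2 + 4*z - 7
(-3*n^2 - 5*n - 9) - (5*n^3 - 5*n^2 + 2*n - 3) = -5*n^3 + 2*n^2 - 7*n - 6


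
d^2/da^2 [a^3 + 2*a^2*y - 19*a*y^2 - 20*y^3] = 6*a + 4*y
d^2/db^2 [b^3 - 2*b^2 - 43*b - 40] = 6*b - 4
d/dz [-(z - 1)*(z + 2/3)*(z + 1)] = -3*z^2 - 4*z/3 + 1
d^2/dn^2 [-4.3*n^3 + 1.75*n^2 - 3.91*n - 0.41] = 3.5 - 25.8*n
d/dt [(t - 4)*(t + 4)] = 2*t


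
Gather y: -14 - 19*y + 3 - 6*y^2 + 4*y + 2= -6*y^2 - 15*y - 9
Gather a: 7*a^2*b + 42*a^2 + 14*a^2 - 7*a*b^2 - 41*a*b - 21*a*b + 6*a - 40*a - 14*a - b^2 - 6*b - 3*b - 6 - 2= a^2*(7*b + 56) + a*(-7*b^2 - 62*b - 48) - b^2 - 9*b - 8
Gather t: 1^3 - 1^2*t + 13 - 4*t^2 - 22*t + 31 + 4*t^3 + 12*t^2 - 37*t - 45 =4*t^3 + 8*t^2 - 60*t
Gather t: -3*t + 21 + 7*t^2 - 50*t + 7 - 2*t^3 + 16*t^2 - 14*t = -2*t^3 + 23*t^2 - 67*t + 28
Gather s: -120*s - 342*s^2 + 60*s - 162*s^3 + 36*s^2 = -162*s^3 - 306*s^2 - 60*s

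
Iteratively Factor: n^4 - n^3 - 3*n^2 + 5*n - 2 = (n - 1)*(n^3 - 3*n + 2) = (n - 1)*(n + 2)*(n^2 - 2*n + 1) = (n - 1)^2*(n + 2)*(n - 1)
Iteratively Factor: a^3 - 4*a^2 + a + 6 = (a + 1)*(a^2 - 5*a + 6) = (a - 2)*(a + 1)*(a - 3)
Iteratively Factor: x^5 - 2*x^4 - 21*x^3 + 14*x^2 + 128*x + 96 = (x - 4)*(x^4 + 2*x^3 - 13*x^2 - 38*x - 24) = (x - 4)*(x + 3)*(x^3 - x^2 - 10*x - 8) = (x - 4)*(x + 1)*(x + 3)*(x^2 - 2*x - 8) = (x - 4)^2*(x + 1)*(x + 3)*(x + 2)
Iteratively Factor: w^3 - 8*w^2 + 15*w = (w - 5)*(w^2 - 3*w) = w*(w - 5)*(w - 3)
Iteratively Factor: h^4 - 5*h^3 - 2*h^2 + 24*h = (h - 4)*(h^3 - h^2 - 6*h) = (h - 4)*(h - 3)*(h^2 + 2*h) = (h - 4)*(h - 3)*(h + 2)*(h)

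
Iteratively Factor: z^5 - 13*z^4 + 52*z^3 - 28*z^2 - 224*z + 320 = (z - 4)*(z^4 - 9*z^3 + 16*z^2 + 36*z - 80) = (z - 4)*(z + 2)*(z^3 - 11*z^2 + 38*z - 40) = (z - 4)^2*(z + 2)*(z^2 - 7*z + 10) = (z - 5)*(z - 4)^2*(z + 2)*(z - 2)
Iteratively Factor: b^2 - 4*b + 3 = (b - 1)*(b - 3)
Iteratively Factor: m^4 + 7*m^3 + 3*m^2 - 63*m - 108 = (m + 4)*(m^3 + 3*m^2 - 9*m - 27) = (m - 3)*(m + 4)*(m^2 + 6*m + 9) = (m - 3)*(m + 3)*(m + 4)*(m + 3)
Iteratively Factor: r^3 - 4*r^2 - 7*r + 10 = (r - 1)*(r^2 - 3*r - 10) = (r - 5)*(r - 1)*(r + 2)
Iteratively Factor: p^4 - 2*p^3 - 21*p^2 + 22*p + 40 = (p - 2)*(p^3 - 21*p - 20) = (p - 5)*(p - 2)*(p^2 + 5*p + 4) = (p - 5)*(p - 2)*(p + 1)*(p + 4)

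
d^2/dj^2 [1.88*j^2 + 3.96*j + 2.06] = 3.76000000000000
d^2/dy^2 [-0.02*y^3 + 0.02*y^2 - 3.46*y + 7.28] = 0.04 - 0.12*y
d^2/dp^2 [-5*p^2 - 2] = -10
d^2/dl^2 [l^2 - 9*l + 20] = 2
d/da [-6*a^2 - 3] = -12*a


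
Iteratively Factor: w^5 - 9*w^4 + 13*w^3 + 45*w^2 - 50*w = (w - 5)*(w^4 - 4*w^3 - 7*w^2 + 10*w) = (w - 5)*(w + 2)*(w^3 - 6*w^2 + 5*w) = (w - 5)*(w - 1)*(w + 2)*(w^2 - 5*w) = w*(w - 5)*(w - 1)*(w + 2)*(w - 5)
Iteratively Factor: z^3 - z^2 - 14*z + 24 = (z - 3)*(z^2 + 2*z - 8) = (z - 3)*(z - 2)*(z + 4)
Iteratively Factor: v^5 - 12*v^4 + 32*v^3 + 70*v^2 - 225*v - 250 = (v + 2)*(v^4 - 14*v^3 + 60*v^2 - 50*v - 125) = (v - 5)*(v + 2)*(v^3 - 9*v^2 + 15*v + 25) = (v - 5)^2*(v + 2)*(v^2 - 4*v - 5) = (v - 5)^2*(v + 1)*(v + 2)*(v - 5)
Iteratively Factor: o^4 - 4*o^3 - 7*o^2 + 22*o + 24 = (o + 1)*(o^3 - 5*o^2 - 2*o + 24) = (o + 1)*(o + 2)*(o^2 - 7*o + 12) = (o - 4)*(o + 1)*(o + 2)*(o - 3)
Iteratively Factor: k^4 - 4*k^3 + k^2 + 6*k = (k - 3)*(k^3 - k^2 - 2*k) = k*(k - 3)*(k^2 - k - 2) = k*(k - 3)*(k + 1)*(k - 2)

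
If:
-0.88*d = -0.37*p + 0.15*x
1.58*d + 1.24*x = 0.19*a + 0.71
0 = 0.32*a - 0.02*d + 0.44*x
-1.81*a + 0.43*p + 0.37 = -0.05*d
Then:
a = 0.69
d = 0.89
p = 1.94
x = -0.46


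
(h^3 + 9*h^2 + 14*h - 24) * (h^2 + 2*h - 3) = h^5 + 11*h^4 + 29*h^3 - 23*h^2 - 90*h + 72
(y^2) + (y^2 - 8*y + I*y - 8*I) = 2*y^2 - 8*y + I*y - 8*I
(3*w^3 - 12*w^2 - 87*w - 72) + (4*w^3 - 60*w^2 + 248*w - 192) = 7*w^3 - 72*w^2 + 161*w - 264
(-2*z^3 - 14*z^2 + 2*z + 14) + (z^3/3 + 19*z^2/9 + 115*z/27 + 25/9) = -5*z^3/3 - 107*z^2/9 + 169*z/27 + 151/9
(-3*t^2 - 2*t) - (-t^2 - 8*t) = -2*t^2 + 6*t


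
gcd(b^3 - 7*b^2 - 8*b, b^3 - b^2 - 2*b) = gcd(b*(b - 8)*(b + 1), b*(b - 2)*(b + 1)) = b^2 + b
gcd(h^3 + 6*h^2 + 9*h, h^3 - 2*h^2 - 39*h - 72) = h^2 + 6*h + 9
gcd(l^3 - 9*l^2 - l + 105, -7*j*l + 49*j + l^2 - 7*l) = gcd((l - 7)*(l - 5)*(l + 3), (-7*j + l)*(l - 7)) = l - 7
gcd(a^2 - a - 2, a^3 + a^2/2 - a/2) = a + 1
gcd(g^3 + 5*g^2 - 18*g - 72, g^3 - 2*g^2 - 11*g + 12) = g^2 - g - 12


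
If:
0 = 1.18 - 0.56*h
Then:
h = 2.11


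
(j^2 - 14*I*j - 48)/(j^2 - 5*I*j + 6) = (j - 8*I)/(j + I)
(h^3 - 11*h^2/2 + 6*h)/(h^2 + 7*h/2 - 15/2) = h*(h - 4)/(h + 5)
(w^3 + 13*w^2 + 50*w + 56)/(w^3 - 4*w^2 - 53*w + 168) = (w^2 + 6*w + 8)/(w^2 - 11*w + 24)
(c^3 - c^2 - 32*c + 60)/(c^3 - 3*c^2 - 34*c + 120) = (c - 2)/(c - 4)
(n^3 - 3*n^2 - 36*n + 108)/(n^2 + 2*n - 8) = (n^3 - 3*n^2 - 36*n + 108)/(n^2 + 2*n - 8)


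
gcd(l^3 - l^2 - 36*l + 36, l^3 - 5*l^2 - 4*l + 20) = 1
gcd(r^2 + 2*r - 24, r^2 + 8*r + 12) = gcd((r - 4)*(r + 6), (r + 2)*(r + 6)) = r + 6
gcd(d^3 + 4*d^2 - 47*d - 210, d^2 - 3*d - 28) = d - 7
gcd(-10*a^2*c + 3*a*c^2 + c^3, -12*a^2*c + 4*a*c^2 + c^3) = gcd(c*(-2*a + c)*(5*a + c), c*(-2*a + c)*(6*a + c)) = 2*a*c - c^2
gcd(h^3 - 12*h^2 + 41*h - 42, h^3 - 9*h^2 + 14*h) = h^2 - 9*h + 14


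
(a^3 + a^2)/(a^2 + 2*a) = a*(a + 1)/(a + 2)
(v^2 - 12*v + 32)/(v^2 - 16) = (v - 8)/(v + 4)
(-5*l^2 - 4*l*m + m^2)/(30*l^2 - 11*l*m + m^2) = (-l - m)/(6*l - m)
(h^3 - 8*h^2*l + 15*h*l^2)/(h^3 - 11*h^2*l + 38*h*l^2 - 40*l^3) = h*(h - 3*l)/(h^2 - 6*h*l + 8*l^2)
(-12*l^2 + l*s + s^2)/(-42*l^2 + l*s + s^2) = (-12*l^2 + l*s + s^2)/(-42*l^2 + l*s + s^2)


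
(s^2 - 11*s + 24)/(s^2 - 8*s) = (s - 3)/s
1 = 1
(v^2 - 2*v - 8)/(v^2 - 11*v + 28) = (v + 2)/(v - 7)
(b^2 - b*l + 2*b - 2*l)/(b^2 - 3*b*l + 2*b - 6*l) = (b - l)/(b - 3*l)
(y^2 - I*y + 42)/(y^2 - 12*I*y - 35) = (y + 6*I)/(y - 5*I)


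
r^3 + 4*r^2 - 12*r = r*(r - 2)*(r + 6)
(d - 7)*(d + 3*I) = d^2 - 7*d + 3*I*d - 21*I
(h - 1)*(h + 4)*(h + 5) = h^3 + 8*h^2 + 11*h - 20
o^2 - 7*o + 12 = (o - 4)*(o - 3)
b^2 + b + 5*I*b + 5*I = (b + 1)*(b + 5*I)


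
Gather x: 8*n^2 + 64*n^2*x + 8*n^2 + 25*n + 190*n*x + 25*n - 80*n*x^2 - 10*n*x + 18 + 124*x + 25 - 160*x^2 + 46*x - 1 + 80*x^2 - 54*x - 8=16*n^2 + 50*n + x^2*(-80*n - 80) + x*(64*n^2 + 180*n + 116) + 34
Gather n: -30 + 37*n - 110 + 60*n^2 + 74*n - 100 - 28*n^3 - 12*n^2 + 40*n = -28*n^3 + 48*n^2 + 151*n - 240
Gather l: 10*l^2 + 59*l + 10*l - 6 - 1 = 10*l^2 + 69*l - 7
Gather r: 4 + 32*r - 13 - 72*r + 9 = -40*r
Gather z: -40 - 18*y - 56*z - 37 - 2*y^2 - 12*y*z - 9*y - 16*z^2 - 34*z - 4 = -2*y^2 - 27*y - 16*z^2 + z*(-12*y - 90) - 81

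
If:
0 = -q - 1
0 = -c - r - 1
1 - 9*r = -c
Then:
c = -1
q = -1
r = 0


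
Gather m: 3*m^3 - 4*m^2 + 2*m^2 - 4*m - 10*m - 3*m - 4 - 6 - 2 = 3*m^3 - 2*m^2 - 17*m - 12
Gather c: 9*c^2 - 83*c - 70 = 9*c^2 - 83*c - 70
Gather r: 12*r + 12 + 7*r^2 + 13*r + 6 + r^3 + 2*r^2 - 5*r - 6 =r^3 + 9*r^2 + 20*r + 12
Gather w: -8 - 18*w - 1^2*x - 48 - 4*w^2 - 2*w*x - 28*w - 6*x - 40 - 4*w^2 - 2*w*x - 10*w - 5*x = -8*w^2 + w*(-4*x - 56) - 12*x - 96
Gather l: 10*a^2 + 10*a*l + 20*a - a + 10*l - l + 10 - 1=10*a^2 + 19*a + l*(10*a + 9) + 9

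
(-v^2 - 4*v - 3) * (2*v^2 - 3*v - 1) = -2*v^4 - 5*v^3 + 7*v^2 + 13*v + 3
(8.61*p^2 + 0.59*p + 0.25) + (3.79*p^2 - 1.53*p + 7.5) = 12.4*p^2 - 0.94*p + 7.75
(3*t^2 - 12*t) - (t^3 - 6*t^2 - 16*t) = -t^3 + 9*t^2 + 4*t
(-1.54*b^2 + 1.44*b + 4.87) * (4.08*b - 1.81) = -6.2832*b^3 + 8.6626*b^2 + 17.2632*b - 8.8147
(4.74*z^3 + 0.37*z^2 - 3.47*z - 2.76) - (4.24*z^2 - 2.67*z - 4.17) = 4.74*z^3 - 3.87*z^2 - 0.8*z + 1.41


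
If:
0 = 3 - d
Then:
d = 3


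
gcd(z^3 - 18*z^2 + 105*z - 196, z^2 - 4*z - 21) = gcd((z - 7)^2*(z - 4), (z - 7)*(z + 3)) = z - 7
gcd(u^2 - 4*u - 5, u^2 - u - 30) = 1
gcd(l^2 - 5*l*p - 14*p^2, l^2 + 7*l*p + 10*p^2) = l + 2*p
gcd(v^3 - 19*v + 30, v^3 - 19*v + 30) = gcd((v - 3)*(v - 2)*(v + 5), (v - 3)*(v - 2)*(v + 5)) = v^3 - 19*v + 30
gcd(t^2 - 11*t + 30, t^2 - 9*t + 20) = t - 5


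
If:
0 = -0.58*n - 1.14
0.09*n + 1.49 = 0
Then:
No Solution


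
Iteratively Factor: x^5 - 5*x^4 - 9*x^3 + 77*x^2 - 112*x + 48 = (x + 4)*(x^4 - 9*x^3 + 27*x^2 - 31*x + 12) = (x - 1)*(x + 4)*(x^3 - 8*x^2 + 19*x - 12) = (x - 3)*(x - 1)*(x + 4)*(x^2 - 5*x + 4) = (x - 3)*(x - 1)^2*(x + 4)*(x - 4)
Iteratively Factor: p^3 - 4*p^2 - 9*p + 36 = (p - 3)*(p^2 - p - 12) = (p - 3)*(p + 3)*(p - 4)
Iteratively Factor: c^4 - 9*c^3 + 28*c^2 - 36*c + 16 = (c - 2)*(c^3 - 7*c^2 + 14*c - 8) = (c - 2)^2*(c^2 - 5*c + 4) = (c - 4)*(c - 2)^2*(c - 1)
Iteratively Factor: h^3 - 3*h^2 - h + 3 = (h - 1)*(h^2 - 2*h - 3) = (h - 1)*(h + 1)*(h - 3)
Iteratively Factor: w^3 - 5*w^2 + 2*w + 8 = (w - 4)*(w^2 - w - 2) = (w - 4)*(w + 1)*(w - 2)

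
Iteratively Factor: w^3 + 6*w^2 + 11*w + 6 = (w + 1)*(w^2 + 5*w + 6) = (w + 1)*(w + 2)*(w + 3)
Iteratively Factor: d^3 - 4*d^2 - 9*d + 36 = (d + 3)*(d^2 - 7*d + 12) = (d - 4)*(d + 3)*(d - 3)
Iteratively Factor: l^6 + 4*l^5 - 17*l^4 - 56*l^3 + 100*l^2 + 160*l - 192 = (l - 1)*(l^5 + 5*l^4 - 12*l^3 - 68*l^2 + 32*l + 192) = (l - 1)*(l + 4)*(l^4 + l^3 - 16*l^2 - 4*l + 48) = (l - 1)*(l + 4)^2*(l^3 - 3*l^2 - 4*l + 12) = (l - 3)*(l - 1)*(l + 4)^2*(l^2 - 4) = (l - 3)*(l - 2)*(l - 1)*(l + 4)^2*(l + 2)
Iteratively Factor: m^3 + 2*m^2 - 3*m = (m - 1)*(m^2 + 3*m) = (m - 1)*(m + 3)*(m)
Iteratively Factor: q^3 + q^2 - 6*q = (q + 3)*(q^2 - 2*q) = q*(q + 3)*(q - 2)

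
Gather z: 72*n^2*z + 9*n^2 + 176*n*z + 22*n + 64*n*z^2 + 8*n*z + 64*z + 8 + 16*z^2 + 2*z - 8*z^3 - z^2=9*n^2 + 22*n - 8*z^3 + z^2*(64*n + 15) + z*(72*n^2 + 184*n + 66) + 8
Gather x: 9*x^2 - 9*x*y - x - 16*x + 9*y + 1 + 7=9*x^2 + x*(-9*y - 17) + 9*y + 8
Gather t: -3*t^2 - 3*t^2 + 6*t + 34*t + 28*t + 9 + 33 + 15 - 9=-6*t^2 + 68*t + 48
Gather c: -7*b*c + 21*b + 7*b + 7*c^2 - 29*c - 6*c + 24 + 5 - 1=28*b + 7*c^2 + c*(-7*b - 35) + 28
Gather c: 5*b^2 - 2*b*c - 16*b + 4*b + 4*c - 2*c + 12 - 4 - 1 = 5*b^2 - 12*b + c*(2 - 2*b) + 7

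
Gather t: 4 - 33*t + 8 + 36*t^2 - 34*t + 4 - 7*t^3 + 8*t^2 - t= -7*t^3 + 44*t^2 - 68*t + 16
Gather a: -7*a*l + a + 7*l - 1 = a*(1 - 7*l) + 7*l - 1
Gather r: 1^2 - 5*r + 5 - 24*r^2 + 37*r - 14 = -24*r^2 + 32*r - 8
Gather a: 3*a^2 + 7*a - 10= 3*a^2 + 7*a - 10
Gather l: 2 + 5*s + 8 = 5*s + 10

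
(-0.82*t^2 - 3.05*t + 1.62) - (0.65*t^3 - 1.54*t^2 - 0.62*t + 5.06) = -0.65*t^3 + 0.72*t^2 - 2.43*t - 3.44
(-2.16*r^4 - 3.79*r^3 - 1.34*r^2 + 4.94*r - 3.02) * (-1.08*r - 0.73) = 2.3328*r^5 + 5.67*r^4 + 4.2139*r^3 - 4.357*r^2 - 0.3446*r + 2.2046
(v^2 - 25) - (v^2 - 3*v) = 3*v - 25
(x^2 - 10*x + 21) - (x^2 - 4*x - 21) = 42 - 6*x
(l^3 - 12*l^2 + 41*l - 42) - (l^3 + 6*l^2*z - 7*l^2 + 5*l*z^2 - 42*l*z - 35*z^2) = -6*l^2*z - 5*l^2 - 5*l*z^2 + 42*l*z + 41*l + 35*z^2 - 42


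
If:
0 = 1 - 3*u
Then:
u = 1/3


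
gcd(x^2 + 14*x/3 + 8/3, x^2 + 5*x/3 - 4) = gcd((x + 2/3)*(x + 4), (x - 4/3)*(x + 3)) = 1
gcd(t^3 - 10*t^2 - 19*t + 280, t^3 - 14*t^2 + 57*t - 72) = t - 8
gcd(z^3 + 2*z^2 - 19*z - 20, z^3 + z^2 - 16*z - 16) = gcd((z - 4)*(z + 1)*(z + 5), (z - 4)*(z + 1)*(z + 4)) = z^2 - 3*z - 4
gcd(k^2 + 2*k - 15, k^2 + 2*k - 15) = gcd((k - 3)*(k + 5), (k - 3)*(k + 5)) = k^2 + 2*k - 15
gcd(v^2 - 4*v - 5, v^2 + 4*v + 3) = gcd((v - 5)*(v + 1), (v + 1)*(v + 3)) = v + 1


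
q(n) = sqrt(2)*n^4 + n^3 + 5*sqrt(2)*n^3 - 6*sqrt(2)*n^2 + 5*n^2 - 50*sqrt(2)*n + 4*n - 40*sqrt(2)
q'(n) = 4*sqrt(2)*n^3 + 3*n^2 + 15*sqrt(2)*n^2 - 12*sqrt(2)*n + 10*n - 50*sqrt(2) + 4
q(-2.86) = 11.52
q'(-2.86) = 18.94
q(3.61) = 277.08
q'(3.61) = 489.81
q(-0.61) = -18.81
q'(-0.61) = -54.73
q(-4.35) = 9.69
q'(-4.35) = -43.85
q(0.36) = -80.64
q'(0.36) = -65.82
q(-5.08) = 76.11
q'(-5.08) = -148.04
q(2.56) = -54.04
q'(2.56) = 169.03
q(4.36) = 766.31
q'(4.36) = 832.03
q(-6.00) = 307.70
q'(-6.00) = -375.09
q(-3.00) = 8.83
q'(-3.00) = 19.38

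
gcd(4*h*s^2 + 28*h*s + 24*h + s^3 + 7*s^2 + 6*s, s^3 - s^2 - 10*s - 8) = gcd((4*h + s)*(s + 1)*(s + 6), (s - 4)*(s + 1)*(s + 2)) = s + 1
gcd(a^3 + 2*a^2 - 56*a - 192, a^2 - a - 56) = a - 8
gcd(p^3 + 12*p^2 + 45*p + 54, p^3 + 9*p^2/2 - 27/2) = p^2 + 6*p + 9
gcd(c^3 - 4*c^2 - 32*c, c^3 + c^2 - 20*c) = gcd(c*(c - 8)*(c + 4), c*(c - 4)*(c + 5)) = c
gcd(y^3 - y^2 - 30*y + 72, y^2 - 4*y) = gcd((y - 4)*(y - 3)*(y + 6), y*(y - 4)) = y - 4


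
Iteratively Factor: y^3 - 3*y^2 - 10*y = (y - 5)*(y^2 + 2*y) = y*(y - 5)*(y + 2)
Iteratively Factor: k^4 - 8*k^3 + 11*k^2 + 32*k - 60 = (k + 2)*(k^3 - 10*k^2 + 31*k - 30) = (k - 2)*(k + 2)*(k^2 - 8*k + 15) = (k - 5)*(k - 2)*(k + 2)*(k - 3)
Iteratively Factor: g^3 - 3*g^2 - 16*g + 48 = (g + 4)*(g^2 - 7*g + 12) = (g - 4)*(g + 4)*(g - 3)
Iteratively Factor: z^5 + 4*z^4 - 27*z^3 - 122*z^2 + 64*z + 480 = (z + 3)*(z^4 + z^3 - 30*z^2 - 32*z + 160) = (z - 5)*(z + 3)*(z^3 + 6*z^2 - 32) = (z - 5)*(z + 3)*(z + 4)*(z^2 + 2*z - 8) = (z - 5)*(z - 2)*(z + 3)*(z + 4)*(z + 4)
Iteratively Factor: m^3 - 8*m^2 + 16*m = (m - 4)*(m^2 - 4*m) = m*(m - 4)*(m - 4)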